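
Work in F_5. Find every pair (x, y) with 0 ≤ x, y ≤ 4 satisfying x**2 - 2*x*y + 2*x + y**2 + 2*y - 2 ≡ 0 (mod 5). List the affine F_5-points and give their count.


Affine F_5-points: {(1, 2), (1, 3), (2, 1), (3, 1), (3, 3)}; count = 5.

For each of the 25 pairs (x, y) ∈ F_5², evaluate f(x, y) mod 5. Record the zeros.
  x = 0: [0↦3, 1↦1, 2↦1, 3↦3, 4↦2]  zeros at y ∈ ∅
  x = 1: [0↦1, 1↦2, 2↦0, 3↦0, 4↦2]  zeros at y ∈ {2, 3}
  x = 2: [0↦1, 1↦0, 2↦1, 3↦4, 4↦4]  zeros at y ∈ {1}
  x = 3: [0↦3, 1↦0, 2↦4, 3↦0, 4↦3]  zeros at y ∈ {1, 3}
  x = 4: [0↦2, 1↦2, 2↦4, 3↦3, 4↦4]  zeros at y ∈ ∅
Collecting zeros: affine points = {(1, 2), (1, 3), (2, 1), (3, 1), (3, 3)}.
Total count |C(F_5)_aff| = 5.


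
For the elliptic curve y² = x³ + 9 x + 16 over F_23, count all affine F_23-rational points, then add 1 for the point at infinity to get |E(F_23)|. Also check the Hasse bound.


Affine points = {(0, 4), (0, 19), (1, 7), (1, 16), (3, 1), (3, 22), (4, 1), (4, 22), (5, 5), (5, 18), (7, 10), (7, 13), (8, 5), (8, 18), (10, 5), (10, 18), (12, 9), (12, 14), (16, 1), (16, 22), (19, 10), (19, 13), (20, 10), (20, 13), (21, 6), (21, 17), (22, 11), (22, 12)}; affine count = 28; |E(F_23)| = 29.

Discriminant check: Δ ∝ 4a³ + 27b² = 4·9³ + 27·16² = 4·729 + 27·256 ≡ 7 (mod 23). Nonzero ⇒ E is nonsingular.
For each x ∈ F_23, compute rhs = x³ + 9·x + 16 mod 23, then count y ∈ F_23 with y² ≡ rhs.
  x = 0: rhs = 16, matching y values: 4, 19 (2 points).
  x = 1: rhs = 3, matching y values: 7, 16 (2 points).
  x = 2: rhs = 19, matching y values: none (0 points).
  x = 3: rhs = 1, matching y values: 1, 22 (2 points).
  x = 4: rhs = 1, matching y values: 1, 22 (2 points).
  x = 5: rhs = 2, matching y values: 5, 18 (2 points).
  x = 6: rhs = 10, matching y values: none (0 points).
  x = 7: rhs = 8, matching y values: 10, 13 (2 points).
  x = 8: rhs = 2, matching y values: 5, 18 (2 points).
  x = 9: rhs = 21, matching y values: none (0 points).
  x = 10: rhs = 2, matching y values: 5, 18 (2 points).
  x = 11: rhs = 20, matching y values: none (0 points).
  x = 12: rhs = 12, matching y values: 9, 14 (2 points).
  x = 13: rhs = 7, matching y values: none (0 points).
  x = 14: rhs = 11, matching y values: none (0 points).
  x = 15: rhs = 7, matching y values: none (0 points).
  x = 16: rhs = 1, matching y values: 1, 22 (2 points).
  x = 17: rhs = 22, matching y values: none (0 points).
  x = 18: rhs = 7, matching y values: none (0 points).
  x = 19: rhs = 8, matching y values: 10, 13 (2 points).
  x = 20: rhs = 8, matching y values: 10, 13 (2 points).
  x = 21: rhs = 13, matching y values: 6, 17 (2 points).
  x = 22: rhs = 6, matching y values: 11, 12 (2 points).
Total affine count: 28.
Full point count |E(F_23)| = 28 + 1 = 29.
Hasse bound: |29 − (23+1)| = |5| = 5 ≤ 2√23 ≈ 9.5917 ✓.


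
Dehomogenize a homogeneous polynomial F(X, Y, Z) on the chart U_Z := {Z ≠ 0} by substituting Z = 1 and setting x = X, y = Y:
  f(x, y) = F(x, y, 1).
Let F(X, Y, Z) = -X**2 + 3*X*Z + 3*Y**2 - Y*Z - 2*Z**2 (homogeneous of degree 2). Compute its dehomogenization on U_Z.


f(x, y) = -x**2 + 3*x + 3*y**2 - y - 2

On U_Z we set Z = 1. Each monomial c·X^i·Y^j·Z^k in F becomes c·x^i·y^j·1^k = c·x^i·y^j.
Substituting Z = 1: F(X, Y, 1) = -x**2 + 3*x + 3*y**2 - y - 2.
Note: deg(f) ≤ deg(F) = 2; strict inequality happens when F is divisible by Z (lost terms).


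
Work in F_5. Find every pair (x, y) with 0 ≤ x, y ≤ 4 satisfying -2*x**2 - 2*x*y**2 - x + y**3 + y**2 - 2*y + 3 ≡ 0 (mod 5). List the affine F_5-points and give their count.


Affine F_5-points: {(0, 4), (1, 0), (1, 2), (1, 4), (2, 2), (4, 3)}; count = 6.

For each of the 25 pairs (x, y) ∈ F_5², evaluate f(x, y) mod 5. Record the zeros.
  x = 0: [0↦3, 1↦3, 2↦1, 3↦3, 4↦0]  zeros at y ∈ {4}
  x = 1: [0↦0, 1↦3, 2↦0, 3↦2, 4↦0]  zeros at y ∈ {0, 2, 4}
  x = 2: [0↦3, 1↦4, 2↦0, 3↦2, 4↦1]  zeros at y ∈ {2}
  x = 3: [0↦2, 1↦1, 2↦1, 3↦3, 4↦3]  zeros at y ∈ ∅
  x = 4: [0↦2, 1↦4, 2↦3, 3↦0, 4↦1]  zeros at y ∈ {3}
Collecting zeros: affine points = {(0, 4), (1, 0), (1, 2), (1, 4), (2, 2), (4, 3)}.
Total count |C(F_5)_aff| = 6.


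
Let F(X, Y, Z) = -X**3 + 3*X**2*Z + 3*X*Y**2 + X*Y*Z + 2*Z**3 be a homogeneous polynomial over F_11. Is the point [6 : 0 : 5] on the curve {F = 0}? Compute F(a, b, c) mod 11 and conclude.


F(6,0,5) ≡ 2 (mod 11); P is NOT on the curve.

Evaluate F(6, 0, 5) term-by-term (mod 11).
  -X**3 ↦ -1·216·1·1 = -216
  3*X**2*Z ↦ 3·36·1·5 = 540
  3*X*Y**2 ↦ 3·6·0·1 = 0
  X*Y*Z ↦ 1·6·0·5 = 0
  2*Z**3 ↦ 2·1·1·125 = 250
Sum: F(6, 0, 5) = (-216) + (540) + (0) + (0) + (250) = 574.
Reducing mod 11: 574 ≡ 2 (mod 11).
Since F(a, b, c) ≡ 2 ≠ 0 (mod 11), P does NOT lie on the curve.


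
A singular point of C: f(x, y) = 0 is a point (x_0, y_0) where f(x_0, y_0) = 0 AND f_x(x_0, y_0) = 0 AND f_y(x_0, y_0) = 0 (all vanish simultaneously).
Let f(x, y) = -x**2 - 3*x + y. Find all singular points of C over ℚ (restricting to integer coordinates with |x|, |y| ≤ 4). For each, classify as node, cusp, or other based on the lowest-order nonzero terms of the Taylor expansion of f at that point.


No singular points in the scanned grid; C is smooth there.

Compute partial derivatives:
  f_x = -2*x - 3.
  f_y = 1.
f_y = 1 is a nonzero constant, so f_y never vanishes: no point (x, y) can satisfy f = f_x = f_y = 0. In particular no (x, y) ∈ {−4, ..., 4}² is singular; the curve is smooth.


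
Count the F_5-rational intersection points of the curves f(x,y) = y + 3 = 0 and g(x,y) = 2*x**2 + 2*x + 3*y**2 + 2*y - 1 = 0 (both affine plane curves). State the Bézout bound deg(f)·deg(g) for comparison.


Common zeros: {(0, 2), (4, 2)}; count = 2; Bézout bound = 2.

deg(f) = 1, deg(g) = 2, so Bézout bound = 2.
Scan x ∈ F_5. For each x, list the y ∈ F_5 with f(x, y) ≡ 0 and those with g(x, y) ≡ 0 (mod 5); the common zeros in that column are the intersection.
  x = 0: f ≡ 0 at y ∈ {2}; g ≡ 0 at y ∈ {2, 4}; common: {2}.
  x = 1: f ≡ 0 at y ∈ {2}; g ≡ 0 at y ∈ ∅; common: ∅.
  x = 2: f ≡ 0 at y ∈ {2}; g ≡ 0 at y ∈ ∅; common: ∅.
  x = 3: f ≡ 0 at y ∈ {2}; g ≡ 0 at y ∈ ∅; common: ∅.
  x = 4: f ≡ 0 at y ∈ {2}; g ≡ 0 at y ∈ {2, 4}; common: {2}.
Collecting: common zeros = {(0, 2), (4, 2)}, so the count is 2.
Comparison with the Bézout bound: 2 ≤ 2 = deg(f)·deg(g), as expected for curves with no common component (the bound is attained).


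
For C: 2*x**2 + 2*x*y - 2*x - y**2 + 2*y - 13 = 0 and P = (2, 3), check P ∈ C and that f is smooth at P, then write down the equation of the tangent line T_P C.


Tangent line at P: 12*x - 24 = 0.

Step 1: f(2, 3) = 0, so P lies on C.
Step 2: partial derivatives
  f_x(x, y) = 4*x + 2*y - 2, f_y(x, y) = 2*x - 2*y + 2.
  f_x(P) = 12, f_y(P) = 0 (gradient nonzero, so P is smooth).
Step 3: tangent line at P: 12·(x − 2) + 0·(y − 3) = 0.
Expanding: 12*x - 24 = 0.


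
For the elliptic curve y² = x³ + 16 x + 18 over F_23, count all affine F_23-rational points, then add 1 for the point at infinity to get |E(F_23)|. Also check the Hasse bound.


Affine points = {(0, 8), (0, 15), (1, 9), (1, 14), (2, 9), (2, 14), (3, 1), (3, 22), (4, 10), (4, 13), (5, 4), (5, 19), (6, 10), (6, 13), (7, 6), (7, 17), (12, 11), (12, 12), (13, 10), (13, 13), (16, 0), (20, 9), (20, 14), (21, 1), (21, 22), (22, 1), (22, 22)}; affine count = 27; |E(F_23)| = 28.

Discriminant check: Δ ∝ 4a³ + 27b² = 4·16³ + 27·18² = 4·4096 + 27·324 ≡ 16 (mod 23). Nonzero ⇒ E is nonsingular.
For each x ∈ F_23, compute rhs = x³ + 16·x + 18 mod 23, then count y ∈ F_23 with y² ≡ rhs.
  x = 0: rhs = 18, matching y values: 8, 15 (2 points).
  x = 1: rhs = 12, matching y values: 9, 14 (2 points).
  x = 2: rhs = 12, matching y values: 9, 14 (2 points).
  x = 3: rhs = 1, matching y values: 1, 22 (2 points).
  x = 4: rhs = 8, matching y values: 10, 13 (2 points).
  x = 5: rhs = 16, matching y values: 4, 19 (2 points).
  x = 6: rhs = 8, matching y values: 10, 13 (2 points).
  x = 7: rhs = 13, matching y values: 6, 17 (2 points).
  x = 8: rhs = 14, matching y values: none (0 points).
  x = 9: rhs = 17, matching y values: none (0 points).
  x = 10: rhs = 5, matching y values: none (0 points).
  x = 11: rhs = 7, matching y values: none (0 points).
  x = 12: rhs = 6, matching y values: 11, 12 (2 points).
  x = 13: rhs = 8, matching y values: 10, 13 (2 points).
  x = 14: rhs = 19, matching y values: none (0 points).
  x = 15: rhs = 22, matching y values: none (0 points).
  x = 16: rhs = 0, matching y values: 0 (1 points).
  x = 17: rhs = 5, matching y values: none (0 points).
  x = 18: rhs = 20, matching y values: none (0 points).
  x = 19: rhs = 5, matching y values: none (0 points).
  x = 20: rhs = 12, matching y values: 9, 14 (2 points).
  x = 21: rhs = 1, matching y values: 1, 22 (2 points).
  x = 22: rhs = 1, matching y values: 1, 22 (2 points).
Total affine count: 27.
Full point count |E(F_23)| = 27 + 1 = 28.
Hasse bound: |28 − (23+1)| = |4| = 4 ≤ 2√23 ≈ 9.5917 ✓.


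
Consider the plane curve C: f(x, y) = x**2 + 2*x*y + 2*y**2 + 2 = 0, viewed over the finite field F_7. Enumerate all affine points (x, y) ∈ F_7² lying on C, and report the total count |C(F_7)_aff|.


Affine F_7-points: {(1, 1), (1, 5), (3, 5), (3, 6), (4, 1), (4, 2), (6, 2), (6, 6)}; count = 8.

For each of the 49 pairs (x, y) ∈ F_7², evaluate f(x, y) mod 7. Record the zeros.
  x = 0: [0↦2, 1↦4, 2↦3, 3↦6, 4↦6, 5↦3, 6↦4]  zeros at y ∈ ∅
  x = 1: [0↦3, 1↦0, 2↦1, 3↦6, 4↦1, 5↦0, 6↦3]  zeros at y ∈ {1, 5}
  x = 2: [0↦6, 1↦5, 2↦1, 3↦1, 4↦5, 5↦6, 6↦4]  zeros at y ∈ ∅
  x = 3: [0↦4, 1↦5, 2↦3, 3↦5, 4↦4, 5↦0, 6↦0]  zeros at y ∈ {5, 6}
  x = 4: [0↦4, 1↦0, 2↦0, 3↦4, 4↦5, 5↦3, 6↦5]  zeros at y ∈ {1, 2}
  x = 5: [0↦6, 1↦4, 2↦6, 3↦5, 4↦1, 5↦1, 6↦5]  zeros at y ∈ ∅
  x = 6: [0↦3, 1↦3, 2↦0, 3↦1, 4↦6, 5↦1, 6↦0]  zeros at y ∈ {2, 6}
Collecting zeros: affine points = {(1, 1), (1, 5), (3, 5), (3, 6), (4, 1), (4, 2), (6, 2), (6, 6)}.
Total count |C(F_7)_aff| = 8.


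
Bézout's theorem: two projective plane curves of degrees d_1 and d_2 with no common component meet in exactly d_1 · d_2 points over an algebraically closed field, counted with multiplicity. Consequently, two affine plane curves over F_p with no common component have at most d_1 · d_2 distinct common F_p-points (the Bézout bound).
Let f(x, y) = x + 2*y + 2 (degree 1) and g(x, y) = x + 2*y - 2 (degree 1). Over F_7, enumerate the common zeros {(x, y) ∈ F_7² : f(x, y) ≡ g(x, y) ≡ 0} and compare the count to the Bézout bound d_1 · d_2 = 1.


Common zeros: ∅; count = 0; Bézout bound = 1.

deg(f) = 1, deg(g) = 1, so Bézout bound = 1.
Scan x ∈ F_7. For each x, list the y ∈ F_7 with f(x, y) ≡ 0 and those with g(x, y) ≡ 0 (mod 7); the common zeros in that column are the intersection.
  x = 0: f ≡ 0 at y ∈ {6}; g ≡ 0 at y ∈ {1}; common: ∅.
  x = 1: f ≡ 0 at y ∈ {2}; g ≡ 0 at y ∈ {4}; common: ∅.
  x = 2: f ≡ 0 at y ∈ {5}; g ≡ 0 at y ∈ {0}; common: ∅.
  x = 3: f ≡ 0 at y ∈ {1}; g ≡ 0 at y ∈ {3}; common: ∅.
  x = 4: f ≡ 0 at y ∈ {4}; g ≡ 0 at y ∈ {6}; common: ∅.
  x = 5: f ≡ 0 at y ∈ {0}; g ≡ 0 at y ∈ {2}; common: ∅.
  x = 6: f ≡ 0 at y ∈ {3}; g ≡ 0 at y ∈ {5}; common: ∅.
Collecting: common zeros = ∅, so the count is 0.
Comparison with the Bézout bound: 0 ≤ 1 = deg(f)·deg(g), as expected for curves with no common component (the affine F_7-count falls short of the bound because intersections may lie at infinity, over extension fields, or carry multiplicity).


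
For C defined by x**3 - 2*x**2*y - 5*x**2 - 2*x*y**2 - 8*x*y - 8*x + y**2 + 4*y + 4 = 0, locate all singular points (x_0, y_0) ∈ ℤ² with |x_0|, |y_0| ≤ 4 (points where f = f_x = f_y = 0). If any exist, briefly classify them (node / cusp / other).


Singular points: {(0, -2)}; classification: node.

Compute partial derivatives:
  f_x = 3*x**2 - 4*x*y - 10*x - 2*y**2 - 8*y - 8.
  f_y = -2*x**2 - 4*x*y - 8*x + 2*y + 4.
Scan x_0 ∈ {−4, ..., 4}. For each x_0, f_y(x_0, y) is a polynomial in y; find its integer roots y ∈ {−4, ..., 4}, then test f_x and f at those candidates.
  x = -4: f_y(-4, y) = 18*y + 4; no integer root y with |y| ≤ 4.
  x = -3: f_y(-3, y) = 14*y + 10; no integer root y with |y| ≤ 4.
  x = -2: f_y(-2, y) = 10*y + 12; no integer root y with |y| ≤ 4.
  x = -1: f_y(-1, y) = 6*y + 10; no integer root y with |y| ≤ 4.
  x = 0: f_y(0, y) = 2*y + 4; vanishes at y ∈ {-2}. (0, -2): f_x = 0, f = 0 — SINGULAR.
  x = 1: f_y(1, y) = -2*y - 6; vanishes at y ∈ {-3}. (1, -3): f_x = 3 ≠ 0.
  x = 2: f_y(2, y) = -6*y - 20; no integer root y with |y| ≤ 4.
  x = 3: f_y(3, y) = -10*y - 38; no integer root y with |y| ≤ 4.
  x = 4: f_y(4, y) = -14*y - 60; no integer root y with |y| ≤ 4.
Only singular point on the grid: (0, -2).
Classify: substitute x = 0 + u, y = -2 + v and expand: f = u**3 - 2*u**2*v - u**2 - 2*u*v**2 + v**2.
No constant or linear terms (consistent with a singular point). Quadratic part: -u**2 + v**2. Cubic part: u**3 - 2*u**2*v - 2*u*v**2.
The quadratic part v**2 - u**2 = (v − u)(v + u) splits into two distinct linear factors, so there are two distinct tangent lines y − -2 = ±(x − 0) — this is a node (ordinary double point).
Classification: node.


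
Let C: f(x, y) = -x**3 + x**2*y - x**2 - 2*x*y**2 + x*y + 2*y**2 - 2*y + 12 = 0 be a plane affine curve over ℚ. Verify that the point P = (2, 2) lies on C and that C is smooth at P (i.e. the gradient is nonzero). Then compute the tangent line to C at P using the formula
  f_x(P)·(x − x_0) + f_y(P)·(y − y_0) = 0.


Tangent line at P: -14*x - 4*y + 36 = 0.

Step 1: f(2, 2) = 0, so P lies on C.
Step 2: partial derivatives
  f_x(x, y) = -3*x**2 + 2*x*y - 2*x - 2*y**2 + y, f_y(x, y) = x**2 - 4*x*y + x + 4*y - 2.
  f_x(P) = -14, f_y(P) = -4 (gradient nonzero, so P is smooth).
Step 3: tangent line at P: -14·(x − 2) + -4·(y − 2) = 0.
Expanding: -14*x - 4*y + 36 = 0.


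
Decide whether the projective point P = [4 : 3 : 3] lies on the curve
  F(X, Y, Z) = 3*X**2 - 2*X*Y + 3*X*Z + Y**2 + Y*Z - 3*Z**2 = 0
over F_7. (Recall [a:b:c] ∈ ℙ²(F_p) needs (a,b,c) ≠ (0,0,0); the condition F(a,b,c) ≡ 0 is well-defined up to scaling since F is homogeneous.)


F(4,3,3) ≡ 2 (mod 7); P is NOT on the curve.

Evaluate F(4, 3, 3) term-by-term (mod 7).
  3*X**2 ↦ 3·16·1·1 = 48
  -2*X*Y ↦ -2·4·3·1 = -24
  3*X*Z ↦ 3·4·1·3 = 36
  Y**2 ↦ 1·1·9·1 = 9
  Y*Z ↦ 1·1·3·3 = 9
  -3*Z**2 ↦ -3·1·1·9 = -27
Sum: F(4, 3, 3) = (48) + (-24) + (36) + (9) + (9) + (-27) = 51.
Reducing mod 7: 51 ≡ 2 (mod 7).
Since F(a, b, c) ≡ 2 ≠ 0 (mod 7), P does NOT lie on the curve.


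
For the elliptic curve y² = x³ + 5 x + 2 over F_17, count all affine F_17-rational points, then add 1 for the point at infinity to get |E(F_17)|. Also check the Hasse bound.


Affine points = {(0, 6), (0, 11), (1, 5), (1, 12), (4, 1), (4, 16), (5, 4), (5, 13), (10, 7), (10, 10), (15, 1), (15, 16), (16, 8), (16, 9)}; affine count = 14; |E(F_17)| = 15.

Discriminant check: Δ ∝ 4a³ + 27b² = 4·5³ + 27·2² = 4·125 + 27·4 ≡ 13 (mod 17). Nonzero ⇒ E is nonsingular.
For each x ∈ F_17, compute rhs = x³ + 5·x + 2 mod 17, then count y ∈ F_17 with y² ≡ rhs.
  x = 0: rhs = 2, matching y values: 6, 11 (2 points).
  x = 1: rhs = 8, matching y values: 5, 12 (2 points).
  x = 2: rhs = 3, matching y values: none (0 points).
  x = 3: rhs = 10, matching y values: none (0 points).
  x = 4: rhs = 1, matching y values: 1, 16 (2 points).
  x = 5: rhs = 16, matching y values: 4, 13 (2 points).
  x = 6: rhs = 10, matching y values: none (0 points).
  x = 7: rhs = 6, matching y values: none (0 points).
  x = 8: rhs = 10, matching y values: none (0 points).
  x = 9: rhs = 11, matching y values: none (0 points).
  x = 10: rhs = 15, matching y values: 7, 10 (2 points).
  x = 11: rhs = 11, matching y values: none (0 points).
  x = 12: rhs = 5, matching y values: none (0 points).
  x = 13: rhs = 3, matching y values: none (0 points).
  x = 14: rhs = 11, matching y values: none (0 points).
  x = 15: rhs = 1, matching y values: 1, 16 (2 points).
  x = 16: rhs = 13, matching y values: 8, 9 (2 points).
Total affine count: 14.
Full point count |E(F_17)| = 14 + 1 = 15.
Hasse bound: |15 − (17+1)| = |-3| = 3 ≤ 2√17 ≈ 8.2462 ✓.


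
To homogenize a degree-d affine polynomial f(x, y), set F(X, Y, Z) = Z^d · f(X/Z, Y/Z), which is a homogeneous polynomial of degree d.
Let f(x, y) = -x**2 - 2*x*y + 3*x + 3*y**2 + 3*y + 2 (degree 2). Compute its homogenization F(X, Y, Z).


F(X, Y, Z) = -X**2 - 2*X*Y + 3*X*Z + 3*Y**2 + 3*Y*Z + 2*Z**2

deg(f) = 2.
Substitute x = X/Z, y = Y/Z into f, then multiply by Z^2.
  monomial -1·x^2·y^0 ↦ -1·X^2·Y^0·Z^0.
  monomial -2·x^1·y^1 ↦ -2·X^1·Y^1·Z^0.
  monomial 3·x^1·y^0 ↦ 3·X^1·Y^0·Z^1.
  monomial 3·x^0·y^2 ↦ 3·X^0·Y^2·Z^0.
  monomial 3·x^0·y^1 ↦ 3·X^0·Y^1·Z^1.
  monomial 2·x^0·y^0 ↦ 2·X^0·Y^0·Z^2.
Collecting: F(X, Y, Z) = -X**2 - 2*X*Y + 3*X*Z + 3*Y**2 + 3*Y*Z + 2*Z**2.


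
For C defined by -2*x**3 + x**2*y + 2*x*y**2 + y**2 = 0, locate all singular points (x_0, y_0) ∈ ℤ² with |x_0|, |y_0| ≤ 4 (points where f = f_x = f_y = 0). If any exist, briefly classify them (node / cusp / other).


Singular points: {(0, 0)}; classification: cusp.

Compute partial derivatives:
  f_x = -6*x**2 + 2*x*y + 2*y**2.
  f_y = x**2 + 4*x*y + 2*y.
Scan x_0 ∈ {−4, ..., 4}. For each x_0, f_y(x_0, y) is a polynomial in y; find its integer roots y ∈ {−4, ..., 4}, then test f_x and f at those candidates.
  x = -4: f_y(-4, y) = 16 - 14*y; no integer root y with |y| ≤ 4.
  x = -3: f_y(-3, y) = 9 - 10*y; no integer root y with |y| ≤ 4.
  x = -2: f_y(-2, y) = 4 - 6*y; no integer root y with |y| ≤ 4.
  x = -1: f_y(-1, y) = 1 - 2*y; no integer root y with |y| ≤ 4.
  x = 0: f_y(0, y) = 2*y; vanishes at y ∈ {0}. (0, 0): f_x = 0, f = 0 — SINGULAR.
  x = 1: f_y(1, y) = 6*y + 1; no integer root y with |y| ≤ 4.
  x = 2: f_y(2, y) = 10*y + 4; no integer root y with |y| ≤ 4.
  x = 3: f_y(3, y) = 14*y + 9; no integer root y with |y| ≤ 4.
  x = 4: f_y(4, y) = 18*y + 16; no integer root y with |y| ≤ 4.
Only singular point on the grid: (0, 0).
Classify: substitute x = 0 + u, y = 0 + v and expand: f = -2*u**3 + u**2*v + 2*u*v**2 + v**2.
No constant or linear terms (consistent with a singular point). Quadratic part: v**2. Cubic part: -2*u**3 + u**2*v + 2*u*v**2.
The quadratic part v**2 is a perfect square, so there is a single (double) tangent line v = 0, i.e. y = 0. Restricting the cubic part to that line (v = 0) leaves -2*u**3 ≠ 0, so f is not divisible by v and the branch is v² ≈ 2*u**3 to lowest order — this is a cusp.
Classification: cusp.


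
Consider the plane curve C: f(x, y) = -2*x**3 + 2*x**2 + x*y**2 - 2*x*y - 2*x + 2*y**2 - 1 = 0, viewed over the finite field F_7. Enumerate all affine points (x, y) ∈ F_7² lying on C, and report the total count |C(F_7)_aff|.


Affine F_7-points: {(0, 2), (0, 5), (2, 4), (3, 2), (4, 0), (4, 6), (5, 2)}; count = 7.

For each of the 49 pairs (x, y) ∈ F_7², evaluate f(x, y) mod 7. Record the zeros.
  x = 0: [0↦6, 1↦1, 2↦0, 3↦3, 4↦3, 5↦0, 6↦1]  zeros at y ∈ {2, 5}
  x = 1: [0↦4, 1↦5, 2↦5, 3↦4, 4↦2, 5↦6, 6↦2]  zeros at y ∈ ∅
  x = 2: [0↦1, 1↦1, 2↦2, 3↦4, 4↦0, 5↦4, 6↦2]  zeros at y ∈ {4}
  x = 3: [0↦6, 1↦5, 2↦0, 3↦5, 4↦6, 5↦3, 6↦3]  zeros at y ∈ {2}
  x = 4: [0↦0, 1↦5, 2↦1, 3↦2, 4↦1, 5↦5, 6↦0]  zeros at y ∈ {0, 6}
  x = 5: [0↦6, 1↦3, 2↦0, 3↦4, 4↦1, 5↦5, 6↦2]  zeros at y ∈ {2}
  x = 6: [0↦5, 1↦1, 2↦6, 3↦6, 4↦1, 5↦5, 6↦4]  zeros at y ∈ ∅
Collecting zeros: affine points = {(0, 2), (0, 5), (2, 4), (3, 2), (4, 0), (4, 6), (5, 2)}.
Total count |C(F_7)_aff| = 7.


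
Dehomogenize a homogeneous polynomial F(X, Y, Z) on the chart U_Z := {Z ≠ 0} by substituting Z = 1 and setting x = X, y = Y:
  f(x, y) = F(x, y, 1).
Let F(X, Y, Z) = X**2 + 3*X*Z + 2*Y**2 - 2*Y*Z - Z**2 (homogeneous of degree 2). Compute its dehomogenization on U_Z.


f(x, y) = x**2 + 3*x + 2*y**2 - 2*y - 1

On U_Z we set Z = 1. Each monomial c·X^i·Y^j·Z^k in F becomes c·x^i·y^j·1^k = c·x^i·y^j.
Substituting Z = 1: F(X, Y, 1) = x**2 + 3*x + 2*y**2 - 2*y - 1.
Note: deg(f) ≤ deg(F) = 2; strict inequality happens when F is divisible by Z (lost terms).


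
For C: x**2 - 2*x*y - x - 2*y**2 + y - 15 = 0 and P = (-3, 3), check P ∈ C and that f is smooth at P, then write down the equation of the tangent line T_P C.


Tangent line at P: -13*x - 5*y - 24 = 0.

Step 1: f(-3, 3) = 0, so P lies on C.
Step 2: partial derivatives
  f_x(x, y) = 2*x - 2*y - 1, f_y(x, y) = -2*x - 4*y + 1.
  f_x(P) = -13, f_y(P) = -5 (gradient nonzero, so P is smooth).
Step 3: tangent line at P: -13·(x − -3) + -5·(y − 3) = 0.
Expanding: -13*x - 5*y - 24 = 0.


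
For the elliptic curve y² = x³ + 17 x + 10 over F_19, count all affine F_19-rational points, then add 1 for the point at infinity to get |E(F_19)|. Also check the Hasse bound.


Affine points = {(1, 3), (1, 16), (4, 3), (4, 16), (5, 7), (5, 12), (6, 9), (6, 10), (7, 4), (7, 15), (12, 2), (12, 17), (14, 3), (14, 16), (15, 7), (15, 12), (17, 5), (17, 14), (18, 7), (18, 12)}; affine count = 20; |E(F_19)| = 21.

Discriminant check: Δ ∝ 4a³ + 27b² = 4·17³ + 27·10² = 4·4913 + 27·100 ≡ 8 (mod 19). Nonzero ⇒ E is nonsingular.
For each x ∈ F_19, compute rhs = x³ + 17·x + 10 mod 19, then count y ∈ F_19 with y² ≡ rhs.
  x = 0: rhs = 10, matching y values: none (0 points).
  x = 1: rhs = 9, matching y values: 3, 16 (2 points).
  x = 2: rhs = 14, matching y values: none (0 points).
  x = 3: rhs = 12, matching y values: none (0 points).
  x = 4: rhs = 9, matching y values: 3, 16 (2 points).
  x = 5: rhs = 11, matching y values: 7, 12 (2 points).
  x = 6: rhs = 5, matching y values: 9, 10 (2 points).
  x = 7: rhs = 16, matching y values: 4, 15 (2 points).
  x = 8: rhs = 12, matching y values: none (0 points).
  x = 9: rhs = 18, matching y values: none (0 points).
  x = 10: rhs = 2, matching y values: none (0 points).
  x = 11: rhs = 8, matching y values: none (0 points).
  x = 12: rhs = 4, matching y values: 2, 17 (2 points).
  x = 13: rhs = 15, matching y values: none (0 points).
  x = 14: rhs = 9, matching y values: 3, 16 (2 points).
  x = 15: rhs = 11, matching y values: 7, 12 (2 points).
  x = 16: rhs = 8, matching y values: none (0 points).
  x = 17: rhs = 6, matching y values: 5, 14 (2 points).
  x = 18: rhs = 11, matching y values: 7, 12 (2 points).
Total affine count: 20.
Full point count |E(F_19)| = 20 + 1 = 21.
Hasse bound: |21 − (19+1)| = |1| = 1 ≤ 2√19 ≈ 8.7178 ✓.


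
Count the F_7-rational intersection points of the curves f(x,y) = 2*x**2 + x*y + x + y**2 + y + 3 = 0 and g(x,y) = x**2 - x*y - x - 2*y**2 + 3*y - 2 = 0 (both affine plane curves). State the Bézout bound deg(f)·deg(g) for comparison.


Common zeros: {(1, 3), (3, 4)}; count = 2; Bézout bound = 4.

deg(f) = 2, deg(g) = 2, so Bézout bound = 4.
Scan x ∈ F_7. For each x, list the y ∈ F_7 with f(x, y) ≡ 0 and those with g(x, y) ≡ 0 (mod 7); the common zeros in that column are the intersection.
  x = 0: f ≡ 0 at y ∈ ∅; g ≡ 0 at y ∈ {6}; common: ∅.
  x = 1: f ≡ 0 at y ∈ {2, 3}; g ≡ 0 at y ∈ {3, 5}; common: {3}.
  x = 2: f ≡ 0 at y ∈ ∅; g ≡ 0 at y ∈ {0, 4}; common: ∅.
  x = 3: f ≡ 0 at y ∈ {4, 6}; g ≡ 0 at y ∈ {3, 4}; common: {4}.
  x = 4: f ≡ 0 at y ∈ {3, 6}; g ≡ 0 at y ∈ {1, 2}; common: ∅.
  x = 5: f ≡ 0 at y ∈ {4}; g ≡ 0 at y ∈ {1, 5}; common: ∅.
  x = 6: f ≡ 0 at y ∈ ∅; g ≡ 0 at y ∈ {0, 2}; common: ∅.
Collecting: common zeros = {(1, 3), (3, 4)}, so the count is 2.
Comparison with the Bézout bound: 2 ≤ 4 = deg(f)·deg(g), as expected for curves with no common component (the affine F_7-count falls short of the bound because intersections may lie at infinity, over extension fields, or carry multiplicity).


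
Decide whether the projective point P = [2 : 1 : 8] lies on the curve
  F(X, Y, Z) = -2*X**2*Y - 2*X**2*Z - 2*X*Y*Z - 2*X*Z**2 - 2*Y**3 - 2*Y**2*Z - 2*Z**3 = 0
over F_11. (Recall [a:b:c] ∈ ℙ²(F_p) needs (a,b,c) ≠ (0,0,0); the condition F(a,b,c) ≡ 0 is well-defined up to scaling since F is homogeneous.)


F(2,1,8) ≡ 6 (mod 11); P is NOT on the curve.

Evaluate F(2, 1, 8) term-by-term (mod 11).
  -2*X**2*Y ↦ -2·4·1·1 = -8
  -2*X**2*Z ↦ -2·4·1·8 = -64
  -2*X*Y*Z ↦ -2·2·1·8 = -32
  -2*X*Z**2 ↦ -2·2·1·64 = -256
  -2*Y**3 ↦ -2·1·1·1 = -2
  -2*Y**2*Z ↦ -2·1·1·8 = -16
  -2*Z**3 ↦ -2·1·1·512 = -1024
Sum: F(2, 1, 8) = (-8) + (-64) + (-32) + (-256) + (-2) + (-16) + (-1024) = -1402.
Reducing mod 11: -1402 ≡ 6 (mod 11).
Since F(a, b, c) ≡ 6 ≠ 0 (mod 11), P does NOT lie on the curve.


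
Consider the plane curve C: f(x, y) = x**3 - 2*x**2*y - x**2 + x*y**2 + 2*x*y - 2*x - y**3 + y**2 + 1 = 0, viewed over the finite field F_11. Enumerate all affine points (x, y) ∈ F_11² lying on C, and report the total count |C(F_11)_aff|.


Affine F_11-points: {(0, 5), (1, 1), (1, 4), (1, 8), (2, 3), (7, 10), (8, 7)}; count = 7.

For each of the 121 pairs (x, y) ∈ F_11², evaluate f(x, y) mod 11. Record the zeros.
  x = 0: [0↦1, 1↦1, 2↦8, 3↦5, 4↦8, 5↦0, 6↦8, 7↦4, 8↦4, 9↦2, 10↦3]  zeros at y ∈ {5}
  x = 1: [0↦10, 1↦0, 2↦10, 3↦1, 4↦0, 5↦1, 6↦9, 7↦7, 8↦0, 9↦4, 10↦2]  zeros at y ∈ {1, 4, 8}
  x = 2: [0↦1, 1↦10, 2↦8, 3↦0, 4↦2, 5↦8, 6↦1, 7↦8, 8↦1, 9↦7, 10↦9]  zeros at y ∈ {3}
  x = 3: [0↦2, 1↦4, 2↦8, 3↦8, 4↦9, 5↦5, 6↦1, 7↦2, 8↦2, 9↦6, 10↦8]  zeros at y ∈ ∅
  x = 4: [0↦8, 1↦10, 2↦5, 3↦9, 4↦5, 5↦9, 6↦4, 7↦6, 8↦9, 9↦7, 10↦5]  zeros at y ∈ ∅
  x = 5: [0↦3, 1↦1, 2↦5, 3↦9, 4↦7, 5↦4, 6↦5, 7↦4, 8↦6, 9↦5, 10↦6]  zeros at y ∈ ∅
  x = 6: [0↦4, 1↦5, 2↦3, 3↦3, 4↦10, 5↦7, 6↦10, 7↦2, 8↦10, 9↦6, 10↦6]  zeros at y ∈ ∅
  x = 7: [0↦6, 1↦6, 2↦5, 3↦8, 4↦9, 5↦2, 6↦3, 7↦6, 8↦5, 9↦5, 10↦0]  zeros at y ∈ {10}
  x = 8: [0↦4, 1↦10, 2↦6, 3↦8, 4↦10, 5↦6, 6↦1, 7↦0, 8↦8, 9↦8, 10↦5]  zeros at y ∈ {7}
  x = 9: [0↦4, 1↦1, 2↦1, 3↦9, 4↦8, 5↦3, 6↦10, 7↦1, 8↦3, 9↦10, 10↦5]  zeros at y ∈ ∅
  x = 10: [0↦1, 1↦7, 2↦7, 3↦6, 4↦9, 5↦10, 6↦3, 7↦4, 8↦7, 9↦6, 10↦6]  zeros at y ∈ ∅
Collecting zeros: affine points = {(0, 5), (1, 1), (1, 4), (1, 8), (2, 3), (7, 10), (8, 7)}.
Total count |C(F_11)_aff| = 7.


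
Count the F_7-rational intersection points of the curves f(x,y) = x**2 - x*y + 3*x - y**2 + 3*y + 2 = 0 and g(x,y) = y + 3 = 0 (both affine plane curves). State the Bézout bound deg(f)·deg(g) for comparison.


Common zeros: {(2, 4), (6, 4)}; count = 2; Bézout bound = 2.

deg(f) = 2, deg(g) = 1, so Bézout bound = 2.
Scan x ∈ F_7. For each x, list the y ∈ F_7 with f(x, y) ≡ 0 and those with g(x, y) ≡ 0 (mod 7); the common zeros in that column are the intersection.
  x = 0: f ≡ 0 at y ∈ ∅; g ≡ 0 at y ∈ {4}; common: ∅.
  x = 1: f ≡ 0 at y ∈ {1}; g ≡ 0 at y ∈ {4}; common: ∅.
  x = 2: f ≡ 0 at y ∈ {4}; g ≡ 0 at y ∈ {4}; common: {4}.
  x = 3: f ≡ 0 at y ∈ ∅; g ≡ 0 at y ∈ {4}; common: ∅.
  x = 4: f ≡ 0 at y ∈ {1, 5}; g ≡ 0 at y ∈ {4}; common: ∅.
  x = 5: f ≡ 0 at y ∈ {0, 5}; g ≡ 0 at y ∈ {4}; common: ∅.
  x = 6: f ≡ 0 at y ∈ {0, 4}; g ≡ 0 at y ∈ {4}; common: {4}.
Collecting: common zeros = {(2, 4), (6, 4)}, so the count is 2.
Comparison with the Bézout bound: 2 ≤ 2 = deg(f)·deg(g), as expected for curves with no common component (the bound is attained).


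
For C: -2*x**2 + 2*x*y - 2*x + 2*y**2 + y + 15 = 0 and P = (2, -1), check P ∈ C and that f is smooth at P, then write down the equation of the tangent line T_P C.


Tangent line at P: -12*x + y + 25 = 0.

Step 1: f(2, -1) = 0, so P lies on C.
Step 2: partial derivatives
  f_x(x, y) = -4*x + 2*y - 2, f_y(x, y) = 2*x + 4*y + 1.
  f_x(P) = -12, f_y(P) = 1 (gradient nonzero, so P is smooth).
Step 3: tangent line at P: -12·(x − 2) + 1·(y − -1) = 0.
Expanding: -12*x + y + 25 = 0.


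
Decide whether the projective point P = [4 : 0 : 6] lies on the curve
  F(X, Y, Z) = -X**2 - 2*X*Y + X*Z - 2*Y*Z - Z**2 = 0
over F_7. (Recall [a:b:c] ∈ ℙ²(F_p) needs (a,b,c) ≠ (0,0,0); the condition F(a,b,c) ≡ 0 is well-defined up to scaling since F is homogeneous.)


F(4,0,6) ≡ 0 (mod 7); P is on the curve.

Evaluate F(4, 0, 6) term-by-term (mod 7).
  -X**2 ↦ -1·16·1·1 = -16
  -2*X*Y ↦ -2·4·0·1 = 0
  X*Z ↦ 1·4·1·6 = 24
  -2*Y*Z ↦ -2·1·0·6 = 0
  -Z**2 ↦ -1·1·1·36 = -36
Sum: F(4, 0, 6) = (-16) + (0) + (24) + (0) + (-36) = -28.
Reducing mod 7: -28 ≡ 0 (mod 7).
Since F(a, b, c) ≡ 0 (mod 7), P lies on the curve.


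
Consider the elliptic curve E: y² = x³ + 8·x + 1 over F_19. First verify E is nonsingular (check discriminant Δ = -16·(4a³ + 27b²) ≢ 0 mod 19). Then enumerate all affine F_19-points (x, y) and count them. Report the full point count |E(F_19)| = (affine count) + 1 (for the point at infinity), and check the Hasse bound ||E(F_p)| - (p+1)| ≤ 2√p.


Affine points = {(0, 1), (0, 18), (2, 5), (2, 14), (7, 1), (7, 18), (8, 8), (8, 11), (9, 2), (9, 17), (10, 6), (10, 13), (12, 1), (12, 18), (14, 8), (14, 11), (15, 0), (16, 8), (16, 11), (18, 7), (18, 12)}; affine count = 21; |E(F_19)| = 22.

Discriminant check: Δ ∝ 4a³ + 27b² = 4·8³ + 27·1² = 4·512 + 27·1 ≡ 4 (mod 19). Nonzero ⇒ E is nonsingular.
For each x ∈ F_19, compute rhs = x³ + 8·x + 1 mod 19, then count y ∈ F_19 with y² ≡ rhs.
  x = 0: rhs = 1, matching y values: 1, 18 (2 points).
  x = 1: rhs = 10, matching y values: none (0 points).
  x = 2: rhs = 6, matching y values: 5, 14 (2 points).
  x = 3: rhs = 14, matching y values: none (0 points).
  x = 4: rhs = 2, matching y values: none (0 points).
  x = 5: rhs = 14, matching y values: none (0 points).
  x = 6: rhs = 18, matching y values: none (0 points).
  x = 7: rhs = 1, matching y values: 1, 18 (2 points).
  x = 8: rhs = 7, matching y values: 8, 11 (2 points).
  x = 9: rhs = 4, matching y values: 2, 17 (2 points).
  x = 10: rhs = 17, matching y values: 6, 13 (2 points).
  x = 11: rhs = 14, matching y values: none (0 points).
  x = 12: rhs = 1, matching y values: 1, 18 (2 points).
  x = 13: rhs = 3, matching y values: none (0 points).
  x = 14: rhs = 7, matching y values: 8, 11 (2 points).
  x = 15: rhs = 0, matching y values: 0 (1 points).
  x = 16: rhs = 7, matching y values: 8, 11 (2 points).
  x = 17: rhs = 15, matching y values: none (0 points).
  x = 18: rhs = 11, matching y values: 7, 12 (2 points).
Total affine count: 21.
Full point count |E(F_19)| = 21 + 1 = 22.
Hasse bound: |22 − (19+1)| = |2| = 2 ≤ 2√19 ≈ 8.7178 ✓.


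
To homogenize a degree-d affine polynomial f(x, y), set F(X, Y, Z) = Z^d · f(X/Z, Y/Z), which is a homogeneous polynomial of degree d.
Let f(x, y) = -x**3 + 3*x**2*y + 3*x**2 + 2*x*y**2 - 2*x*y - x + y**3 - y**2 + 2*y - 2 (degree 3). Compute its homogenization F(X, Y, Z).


F(X, Y, Z) = -X**3 + 3*X**2*Y + 3*X**2*Z + 2*X*Y**2 - 2*X*Y*Z - X*Z**2 + Y**3 - Y**2*Z + 2*Y*Z**2 - 2*Z**3

deg(f) = 3.
Substitute x = X/Z, y = Y/Z into f, then multiply by Z^3.
  monomial -1·x^3·y^0 ↦ -1·X^3·Y^0·Z^0.
  monomial 3·x^2·y^1 ↦ 3·X^2·Y^1·Z^0.
  monomial 3·x^2·y^0 ↦ 3·X^2·Y^0·Z^1.
  monomial 2·x^1·y^2 ↦ 2·X^1·Y^2·Z^0.
  monomial -2·x^1·y^1 ↦ -2·X^1·Y^1·Z^1.
  monomial -1·x^1·y^0 ↦ -1·X^1·Y^0·Z^2.
  monomial 1·x^0·y^3 ↦ 1·X^0·Y^3·Z^0.
  monomial -1·x^0·y^2 ↦ -1·X^0·Y^2·Z^1.
  monomial 2·x^0·y^1 ↦ 2·X^0·Y^1·Z^2.
  monomial -2·x^0·y^0 ↦ -2·X^0·Y^0·Z^3.
Collecting: F(X, Y, Z) = -X**3 + 3*X**2*Y + 3*X**2*Z + 2*X*Y**2 - 2*X*Y*Z - X*Z**2 + Y**3 - Y**2*Z + 2*Y*Z**2 - 2*Z**3.


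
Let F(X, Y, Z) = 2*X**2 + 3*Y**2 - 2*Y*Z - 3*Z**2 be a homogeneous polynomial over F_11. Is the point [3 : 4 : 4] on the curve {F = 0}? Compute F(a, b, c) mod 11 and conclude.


F(3,4,4) ≡ 8 (mod 11); P is NOT on the curve.

Evaluate F(3, 4, 4) term-by-term (mod 11).
  2*X**2 ↦ 2·9·1·1 = 18
  3*Y**2 ↦ 3·1·16·1 = 48
  -2*Y*Z ↦ -2·1·4·4 = -32
  -3*Z**2 ↦ -3·1·1·16 = -48
Sum: F(3, 4, 4) = (18) + (48) + (-32) + (-48) = -14.
Reducing mod 11: -14 ≡ 8 (mod 11).
Since F(a, b, c) ≡ 8 ≠ 0 (mod 11), P does NOT lie on the curve.


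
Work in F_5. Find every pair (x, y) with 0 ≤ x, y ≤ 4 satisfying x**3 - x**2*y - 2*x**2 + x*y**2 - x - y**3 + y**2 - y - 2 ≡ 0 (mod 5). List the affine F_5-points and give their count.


Affine F_5-points: {(1, 1), (2, 2), (2, 4)}; count = 3.

For each of the 25 pairs (x, y) ∈ F_5², evaluate f(x, y) mod 5. Record the zeros.
  x = 0: [0↦3, 1↦2, 2↦2, 3↦2, 4↦1]  zeros at y ∈ ∅
  x = 1: [0↦1, 1↦0, 2↦2, 3↦1, 4↦1]  zeros at y ∈ {1}
  x = 2: [0↦1, 1↦3, 2↦0, 3↦1, 4↦0]  zeros at y ∈ {2, 4}
  x = 3: [0↦4, 1↦2, 2↦2, 3↦3, 4↦4]  zeros at y ∈ ∅
  x = 4: [0↦1, 1↦3, 2↦4, 3↦3, 4↦4]  zeros at y ∈ ∅
Collecting zeros: affine points = {(1, 1), (2, 2), (2, 4)}.
Total count |C(F_5)_aff| = 3.


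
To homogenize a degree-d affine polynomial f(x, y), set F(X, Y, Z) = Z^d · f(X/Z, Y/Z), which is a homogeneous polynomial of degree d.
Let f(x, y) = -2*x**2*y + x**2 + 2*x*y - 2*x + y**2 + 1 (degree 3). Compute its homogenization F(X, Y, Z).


F(X, Y, Z) = -2*X**2*Y + X**2*Z + 2*X*Y*Z - 2*X*Z**2 + Y**2*Z + Z**3

deg(f) = 3.
Substitute x = X/Z, y = Y/Z into f, then multiply by Z^3.
  monomial -2·x^2·y^1 ↦ -2·X^2·Y^1·Z^0.
  monomial 1·x^2·y^0 ↦ 1·X^2·Y^0·Z^1.
  monomial 2·x^1·y^1 ↦ 2·X^1·Y^1·Z^1.
  monomial -2·x^1·y^0 ↦ -2·X^1·Y^0·Z^2.
  monomial 1·x^0·y^2 ↦ 1·X^0·Y^2·Z^1.
  monomial 1·x^0·y^0 ↦ 1·X^0·Y^0·Z^3.
Collecting: F(X, Y, Z) = -2*X**2*Y + X**2*Z + 2*X*Y*Z - 2*X*Z**2 + Y**2*Z + Z**3.


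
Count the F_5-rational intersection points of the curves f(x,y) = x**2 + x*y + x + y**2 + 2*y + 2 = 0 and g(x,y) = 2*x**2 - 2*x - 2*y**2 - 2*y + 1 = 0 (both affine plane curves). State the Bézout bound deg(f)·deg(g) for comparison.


Common zeros: {(2, 4)}; count = 1; Bézout bound = 4.

deg(f) = 2, deg(g) = 2, so Bézout bound = 4.
Scan x ∈ F_5. For each x, list the y ∈ F_5 with f(x, y) ≡ 0 and those with g(x, y) ≡ 0 (mod 5); the common zeros in that column are the intersection.
  x = 0: f ≡ 0 at y ∈ {1, 2}; g ≡ 0 at y ∈ ∅; common: ∅.
  x = 1: f ≡ 0 at y ∈ ∅; g ≡ 0 at y ∈ ∅; common: ∅.
  x = 2: f ≡ 0 at y ∈ {2, 4}; g ≡ 0 at y ∈ {0, 4}; common: {4}.
  x = 3: f ≡ 0 at y ∈ {1, 4}; g ≡ 0 at y ∈ ∅; common: ∅.
  x = 4: f ≡ 0 at y ∈ ∅; g ≡ 0 at y ∈ {0, 4}; common: ∅.
Collecting: common zeros = {(2, 4)}, so the count is 1.
Comparison with the Bézout bound: 1 ≤ 4 = deg(f)·deg(g), as expected for curves with no common component (the affine F_5-count falls short of the bound because intersections may lie at infinity, over extension fields, or carry multiplicity).


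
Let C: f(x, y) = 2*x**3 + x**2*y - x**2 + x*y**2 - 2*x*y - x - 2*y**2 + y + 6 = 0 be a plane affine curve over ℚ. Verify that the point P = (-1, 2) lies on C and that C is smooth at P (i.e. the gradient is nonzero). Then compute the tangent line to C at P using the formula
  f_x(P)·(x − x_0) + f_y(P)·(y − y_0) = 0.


Tangent line at P: 3*x - 8*y + 19 = 0.

Step 1: f(-1, 2) = 0, so P lies on C.
Step 2: partial derivatives
  f_x(x, y) = 6*x**2 + 2*x*y - 2*x + y**2 - 2*y - 1, f_y(x, y) = x**2 + 2*x*y - 2*x - 4*y + 1.
  f_x(P) = 3, f_y(P) = -8 (gradient nonzero, so P is smooth).
Step 3: tangent line at P: 3·(x − -1) + -8·(y − 2) = 0.
Expanding: 3*x - 8*y + 19 = 0.


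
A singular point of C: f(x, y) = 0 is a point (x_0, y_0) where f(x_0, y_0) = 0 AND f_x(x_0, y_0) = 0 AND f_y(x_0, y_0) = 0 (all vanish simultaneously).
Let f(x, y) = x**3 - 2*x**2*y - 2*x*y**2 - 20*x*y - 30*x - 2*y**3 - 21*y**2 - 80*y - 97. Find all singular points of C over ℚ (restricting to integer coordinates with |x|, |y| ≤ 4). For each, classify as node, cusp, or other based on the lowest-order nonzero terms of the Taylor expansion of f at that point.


Singular points: {(-2, -3)}; classification: cusp.

Compute partial derivatives:
  f_x = 3*x**2 - 4*x*y - 2*y**2 - 20*y - 30.
  f_y = -2*x**2 - 4*x*y - 20*x - 6*y**2 - 42*y - 80.
Scan x_0 ∈ {−4, ..., 4}. For each x_0, f_y(x_0, y) is a polynomial in y; find its integer roots y ∈ {−4, ..., 4}, then test f_x and f at those candidates.
  x = -4: f_y(-4, y) = -6*y**2 - 26*y - 32; no integer root y with |y| ≤ 4.
  x = -3: f_y(-3, y) = -6*y**2 - 30*y - 38; no integer root y with |y| ≤ 4.
  x = -2: f_y(-2, y) = -6*y**2 - 34*y - 48; vanishes at y ∈ {-3}. (-2, -3): f_x = 0, f = 0 — SINGULAR.
  x = -1: f_y(-1, y) = -6*y**2 - 38*y - 62; no integer root y with |y| ≤ 4.
  x = 0: f_y(0, y) = -6*y**2 - 42*y - 80; no integer root y with |y| ≤ 4.
  x = 1: f_y(1, y) = -6*y**2 - 46*y - 102; no integer root y with |y| ≤ 4.
  x = 2: f_y(2, y) = -6*y**2 - 50*y - 128; no integer root y with |y| ≤ 4.
  x = 3: f_y(3, y) = -6*y**2 - 54*y - 158; no integer root y with |y| ≤ 4.
  x = 4: f_y(4, y) = -6*y**2 - 58*y - 192; no integer root y with |y| ≤ 4.
Only singular point on the grid: (-2, -3).
Classify: substitute x = -2 + u, y = -3 + v and expand: f = u**3 - 2*u**2*v - 2*u*v**2 - 2*v**3 + v**2.
No constant or linear terms (consistent with a singular point). Quadratic part: v**2. Cubic part: u**3 - 2*u**2*v - 2*u*v**2 - 2*v**3.
The quadratic part v**2 is a perfect square, so there is a single (double) tangent line v = 0, i.e. y = -3. Restricting the cubic part to that line (v = 0) leaves u**3 ≠ 0, so f is not divisible by v and the branch is v² ≈ -u**3 to lowest order — this is a cusp.
Classification: cusp.


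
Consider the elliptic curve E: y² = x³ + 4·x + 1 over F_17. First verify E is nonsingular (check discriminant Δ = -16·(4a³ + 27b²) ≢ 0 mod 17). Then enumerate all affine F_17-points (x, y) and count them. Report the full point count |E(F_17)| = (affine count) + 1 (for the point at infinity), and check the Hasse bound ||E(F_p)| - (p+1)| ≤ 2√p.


Affine points = {(0, 1), (0, 16), (2, 0), (4, 8), (4, 9), (7, 7), (7, 10), (8, 1), (8, 16), (9, 1), (9, 16), (10, 2), (10, 15), (11, 4), (11, 13), (12, 3), (12, 14), (14, 8), (14, 9), (15, 6), (15, 11), (16, 8), (16, 9)}; affine count = 23; |E(F_17)| = 24.

Discriminant check: Δ ∝ 4a³ + 27b² = 4·4³ + 27·1² = 4·64 + 27·1 ≡ 11 (mod 17). Nonzero ⇒ E is nonsingular.
For each x ∈ F_17, compute rhs = x³ + 4·x + 1 mod 17, then count y ∈ F_17 with y² ≡ rhs.
  x = 0: rhs = 1, matching y values: 1, 16 (2 points).
  x = 1: rhs = 6, matching y values: none (0 points).
  x = 2: rhs = 0, matching y values: 0 (1 points).
  x = 3: rhs = 6, matching y values: none (0 points).
  x = 4: rhs = 13, matching y values: 8, 9 (2 points).
  x = 5: rhs = 10, matching y values: none (0 points).
  x = 6: rhs = 3, matching y values: none (0 points).
  x = 7: rhs = 15, matching y values: 7, 10 (2 points).
  x = 8: rhs = 1, matching y values: 1, 16 (2 points).
  x = 9: rhs = 1, matching y values: 1, 16 (2 points).
  x = 10: rhs = 4, matching y values: 2, 15 (2 points).
  x = 11: rhs = 16, matching y values: 4, 13 (2 points).
  x = 12: rhs = 9, matching y values: 3, 14 (2 points).
  x = 13: rhs = 6, matching y values: none (0 points).
  x = 14: rhs = 13, matching y values: 8, 9 (2 points).
  x = 15: rhs = 2, matching y values: 6, 11 (2 points).
  x = 16: rhs = 13, matching y values: 8, 9 (2 points).
Total affine count: 23.
Full point count |E(F_17)| = 23 + 1 = 24.
Hasse bound: |24 − (17+1)| = |6| = 6 ≤ 2√17 ≈ 8.2462 ✓.


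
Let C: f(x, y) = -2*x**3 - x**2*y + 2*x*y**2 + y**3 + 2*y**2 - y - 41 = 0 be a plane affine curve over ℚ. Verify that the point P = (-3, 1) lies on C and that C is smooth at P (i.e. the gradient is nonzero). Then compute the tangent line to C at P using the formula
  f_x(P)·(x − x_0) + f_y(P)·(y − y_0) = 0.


Tangent line at P: -46*x - 15*y - 123 = 0.

Step 1: f(-3, 1) = 0, so P lies on C.
Step 2: partial derivatives
  f_x(x, y) = -6*x**2 - 2*x*y + 2*y**2, f_y(x, y) = -x**2 + 4*x*y + 3*y**2 + 4*y - 1.
  f_x(P) = -46, f_y(P) = -15 (gradient nonzero, so P is smooth).
Step 3: tangent line at P: -46·(x − -3) + -15·(y − 1) = 0.
Expanding: -46*x - 15*y - 123 = 0.
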